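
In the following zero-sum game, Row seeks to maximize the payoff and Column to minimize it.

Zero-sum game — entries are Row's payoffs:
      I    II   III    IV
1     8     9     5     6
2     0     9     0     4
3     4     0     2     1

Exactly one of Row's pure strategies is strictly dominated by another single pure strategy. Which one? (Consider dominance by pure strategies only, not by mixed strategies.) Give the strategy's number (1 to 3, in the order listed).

3

Compare 3 with 1: 8 > 4, 9 > 0, 5 > 2, 6 > 1.
So 1 strictly dominates 3 for Row; 3 is strictly dominated.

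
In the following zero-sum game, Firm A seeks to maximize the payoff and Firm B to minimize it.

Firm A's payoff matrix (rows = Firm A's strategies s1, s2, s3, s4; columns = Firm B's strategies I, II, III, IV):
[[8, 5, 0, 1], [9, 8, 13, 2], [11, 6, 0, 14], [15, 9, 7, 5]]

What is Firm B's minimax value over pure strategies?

The worst case (largest entry) in each column is I: 15, II: 9, III: 13, IV: 14.
The best (smallest) of these is 9.

9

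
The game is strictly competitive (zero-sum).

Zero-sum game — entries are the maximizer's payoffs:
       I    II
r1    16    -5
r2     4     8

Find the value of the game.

Row minima are -5 and 4, so the maximizer's maximin is 4; column maxima are 16 and 8, so the minimizer's minimax is 8. These differ, so the equilibrium is in mixed strategies.
Let the maximizer play r1 with probability p. The minimizer is indifferent when 16p + 4(1−p) = −5p + 8(1−p), giving p = 4/25.
Let the minimizer play I with probability q. The maximizer is indifferent when 16q − 5(1−q) = 4q + 8(1−q), giving q = 13/25.
The value is 16·(13/25) + (-5)·(12/25) = 148/25.

148/25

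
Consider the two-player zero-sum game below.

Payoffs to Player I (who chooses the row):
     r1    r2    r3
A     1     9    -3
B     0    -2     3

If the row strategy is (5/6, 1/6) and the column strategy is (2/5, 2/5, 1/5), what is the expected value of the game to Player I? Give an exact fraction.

Against (2/5, 2/5, 1/5), each row's expected payoff is A: 17/5; B: -1/5.
Taking the (5/6, 1/6)-weighted average: (5/6)·(17/5) + (1/6)·(-1/5) = 14/5.

14/5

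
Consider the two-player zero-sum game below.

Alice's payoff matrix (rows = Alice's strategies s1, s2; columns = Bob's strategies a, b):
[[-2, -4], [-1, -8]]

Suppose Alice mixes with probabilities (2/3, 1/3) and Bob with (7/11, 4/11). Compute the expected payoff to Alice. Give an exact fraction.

Against (7/11, 4/11), each row's expected payoff is s1: -30/11; s2: -39/11.
Taking the (2/3, 1/3)-weighted average: (2/3)·(-30/11) + (1/3)·(-39/11) = -3.

-3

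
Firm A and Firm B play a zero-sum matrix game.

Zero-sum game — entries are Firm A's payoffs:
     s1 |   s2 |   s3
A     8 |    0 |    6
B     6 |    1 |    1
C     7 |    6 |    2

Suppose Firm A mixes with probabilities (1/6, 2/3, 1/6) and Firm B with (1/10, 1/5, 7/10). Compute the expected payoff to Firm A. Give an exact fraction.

Against (1/10, 1/5, 7/10), each row's expected payoff is A: 5; B: 3/2; C: 33/10.
Taking the (1/6, 2/3, 1/6)-weighted average: (1/6)·(5) + (2/3)·(3/2) + (1/6)·(33/10) = 143/60.

143/60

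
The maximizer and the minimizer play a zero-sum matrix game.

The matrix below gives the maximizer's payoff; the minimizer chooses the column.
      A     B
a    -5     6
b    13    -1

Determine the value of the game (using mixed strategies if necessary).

Row minima are -5 and -1, so the maximizer's maximin is -1; column maxima are 13 and 6, so the minimizer's minimax is 6. These differ, so the equilibrium is in mixed strategies.
Let the maximizer play a with probability p. The minimizer is indifferent when −5p + 13(1−p) = 6p − (1−p), giving p = 14/25.
Let the minimizer play A with probability q. The maximizer is indifferent when −5q + 6(1−q) = 13q − (1−q), giving q = 7/25.
The value is -5·(7/25) + (6)·(18/25) = 73/25.

73/25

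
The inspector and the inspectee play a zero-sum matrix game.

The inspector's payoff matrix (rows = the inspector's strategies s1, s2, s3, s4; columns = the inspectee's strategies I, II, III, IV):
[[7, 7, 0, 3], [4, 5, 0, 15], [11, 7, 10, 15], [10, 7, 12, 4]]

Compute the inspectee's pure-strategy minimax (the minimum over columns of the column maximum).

The worst case (largest entry) in each column is I: 11, II: 7, III: 12, IV: 15.
The best (smallest) of these is 7.

7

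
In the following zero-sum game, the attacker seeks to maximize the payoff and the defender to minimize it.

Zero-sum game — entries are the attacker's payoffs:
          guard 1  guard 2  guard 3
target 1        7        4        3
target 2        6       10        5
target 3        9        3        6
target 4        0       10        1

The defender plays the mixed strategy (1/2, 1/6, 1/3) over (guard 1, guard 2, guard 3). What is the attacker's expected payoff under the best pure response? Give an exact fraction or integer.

7

target 1: (7)·(1/2) + (4)·(1/6) + (3)·(1/3) = 31/6.
target 2: (6)·(1/2) + (10)·(1/6) + (5)·(1/3) = 19/3.
target 3: (9)·(1/2) + (3)·(1/6) + (6)·(1/3) = 7.
target 4: (0)·(1/2) + (10)·(1/6) + (1)·(1/3) = 2.
The best pure response is target 3 with expected payoff 7.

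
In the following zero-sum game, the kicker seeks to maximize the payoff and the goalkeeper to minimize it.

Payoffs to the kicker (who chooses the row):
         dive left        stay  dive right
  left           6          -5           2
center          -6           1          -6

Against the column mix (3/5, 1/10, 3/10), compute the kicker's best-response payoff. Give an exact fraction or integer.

left: (6)·(3/5) + (-5)·(1/10) + (2)·(3/10) = 37/10.
center: (-6)·(3/5) + (1)·(1/10) + (-6)·(3/10) = -53/10.
The best pure response is left with expected payoff 37/10.

37/10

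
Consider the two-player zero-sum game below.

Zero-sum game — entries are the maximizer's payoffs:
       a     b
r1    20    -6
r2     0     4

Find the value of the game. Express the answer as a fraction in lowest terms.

8/3

Row minima are -6 and 0, so the maximizer's maximin is 0; column maxima are 20 and 4, so the minimizer's minimax is 4. These differ, so the equilibrium is in mixed strategies.
Let the maximizer play r1 with probability p. The minimizer is indifferent when 20p = −6p + 4(1−p), giving p = 2/15.
Let the minimizer play a with probability q. The maximizer is indifferent when 20q − 6(1−q) = 4(1−q), giving q = 1/3.
The value is 20·(1/3) + (-6)·(2/3) = 8/3.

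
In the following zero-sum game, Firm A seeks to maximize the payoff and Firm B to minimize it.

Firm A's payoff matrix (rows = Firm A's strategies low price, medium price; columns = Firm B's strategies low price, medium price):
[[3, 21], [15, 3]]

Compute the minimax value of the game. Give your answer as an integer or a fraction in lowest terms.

51/5

Row minima are 3 and 3, so Firm A's maximin is 3; column maxima are 15 and 21, so Firm B's minimax is 15. These differ, so the equilibrium is in mixed strategies.
Let Firm A play low price with probability p. Firm B is indifferent when 3p + 15(1−p) = 21p + 3(1−p), giving p = 2/5.
Let Firm B play low price with probability q. Firm A is indifferent when 3q + 21(1−q) = 15q + 3(1−q), giving q = 3/5.
The value is 3·(3/5) + (21)·(2/5) = 51/5.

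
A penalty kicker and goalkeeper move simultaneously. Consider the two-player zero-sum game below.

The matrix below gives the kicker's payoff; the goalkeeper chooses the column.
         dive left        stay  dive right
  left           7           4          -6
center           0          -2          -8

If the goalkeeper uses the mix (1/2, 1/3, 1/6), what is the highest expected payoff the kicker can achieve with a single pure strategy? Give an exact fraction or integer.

left: (7)·(1/2) + (4)·(1/3) + (-6)·(1/6) = 23/6.
center: (0)·(1/2) + (-2)·(1/3) + (-8)·(1/6) = -2.
The best pure response is left with expected payoff 23/6.

23/6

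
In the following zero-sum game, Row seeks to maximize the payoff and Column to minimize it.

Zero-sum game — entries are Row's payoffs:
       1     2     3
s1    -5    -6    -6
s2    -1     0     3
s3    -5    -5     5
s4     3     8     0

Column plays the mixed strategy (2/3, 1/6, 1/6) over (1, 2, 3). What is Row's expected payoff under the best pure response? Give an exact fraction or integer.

s1: (-5)·(2/3) + (-6)·(1/6) + (-6)·(1/6) = -16/3.
s2: (-1)·(2/3) + (0)·(1/6) + (3)·(1/6) = -1/6.
s3: (-5)·(2/3) + (-5)·(1/6) + (5)·(1/6) = -10/3.
s4: (3)·(2/3) + (8)·(1/6) + (0)·(1/6) = 10/3.
The best pure response is s4 with expected payoff 10/3.

10/3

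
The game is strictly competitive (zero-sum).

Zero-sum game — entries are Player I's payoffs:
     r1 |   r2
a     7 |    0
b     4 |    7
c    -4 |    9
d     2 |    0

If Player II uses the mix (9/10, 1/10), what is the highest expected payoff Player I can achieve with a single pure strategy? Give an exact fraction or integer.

a: (7)·(9/10) + (0)·(1/10) = 63/10.
b: (4)·(9/10) + (7)·(1/10) = 43/10.
c: (-4)·(9/10) + (9)·(1/10) = -27/10.
d: (2)·(9/10) + (0)·(1/10) = 9/5.
The best pure response is a with expected payoff 63/10.

63/10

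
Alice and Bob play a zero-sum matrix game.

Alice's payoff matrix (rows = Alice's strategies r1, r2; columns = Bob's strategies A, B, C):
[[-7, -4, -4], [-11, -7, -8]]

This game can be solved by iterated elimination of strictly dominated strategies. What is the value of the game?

-7

Column C is strictly dominated by A for Bob (-7<-4, -11<-8); eliminate C.
Column B is strictly dominated by A for Bob (-7<-4, -11<-7); eliminate B.
Row r2 is strictly dominated by row r1 (-7>-11); eliminate r2.
Only (r1, A) remains, with payoff -7.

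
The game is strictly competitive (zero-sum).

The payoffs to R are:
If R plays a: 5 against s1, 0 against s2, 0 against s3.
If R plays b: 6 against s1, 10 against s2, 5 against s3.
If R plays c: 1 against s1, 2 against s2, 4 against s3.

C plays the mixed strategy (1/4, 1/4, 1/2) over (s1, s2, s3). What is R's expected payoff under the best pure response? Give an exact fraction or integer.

13/2

a: (5)·(1/4) + (0)·(1/4) + (0)·(1/2) = 5/4.
b: (6)·(1/4) + (10)·(1/4) + (5)·(1/2) = 13/2.
c: (1)·(1/4) + (2)·(1/4) + (4)·(1/2) = 11/4.
The best pure response is b with expected payoff 13/2.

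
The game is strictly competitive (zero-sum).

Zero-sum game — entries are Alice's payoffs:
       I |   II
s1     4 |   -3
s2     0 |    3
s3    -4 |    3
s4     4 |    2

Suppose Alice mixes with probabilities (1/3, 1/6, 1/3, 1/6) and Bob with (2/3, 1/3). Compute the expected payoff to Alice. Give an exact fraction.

Against (2/3, 1/3), each row's expected payoff is s1: 5/3; s2: 1; s3: -5/3; s4: 10/3.
Taking the (1/3, 1/6, 1/3, 1/6)-weighted average: (1/3)·(5/3) + (1/6)·(1) + (1/3)·(-5/3) + (1/6)·(10/3) = 13/18.

13/18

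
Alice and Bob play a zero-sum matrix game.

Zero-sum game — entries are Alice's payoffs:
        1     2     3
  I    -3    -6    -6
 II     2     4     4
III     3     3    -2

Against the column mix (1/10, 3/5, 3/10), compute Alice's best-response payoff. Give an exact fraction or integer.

I: (-3)·(1/10) + (-6)·(3/5) + (-6)·(3/10) = -57/10.
II: (2)·(1/10) + (4)·(3/5) + (4)·(3/10) = 19/5.
III: (3)·(1/10) + (3)·(3/5) + (-2)·(3/10) = 3/2.
The best pure response is II with expected payoff 19/5.

19/5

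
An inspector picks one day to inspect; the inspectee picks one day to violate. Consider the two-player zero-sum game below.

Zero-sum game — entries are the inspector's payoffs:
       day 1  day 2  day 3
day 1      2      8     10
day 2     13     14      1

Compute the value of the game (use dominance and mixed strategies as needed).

Column day 2 is strictly dominated by day 1 for the inspectee (it gives the inspector more in every row).
The remaining 2×2 game on (day 1, day 2) × (day 1, day 3) has no saddle point. Let the inspector play day 1 with probability p; indifference gives 2p + 13(1−p) = 10p + (1−p), so p = 3/5.
Similarly the inspectee's optimal q on day 1 is 9/20, and the value is 2·(9/20) + (10)·(11/20) = 32/5.

32/5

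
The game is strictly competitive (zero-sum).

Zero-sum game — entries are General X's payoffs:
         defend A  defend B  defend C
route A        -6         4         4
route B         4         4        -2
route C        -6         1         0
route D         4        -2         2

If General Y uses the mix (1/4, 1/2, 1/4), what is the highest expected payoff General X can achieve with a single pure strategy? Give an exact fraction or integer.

5/2

route A: (-6)·(1/4) + (4)·(1/2) + (4)·(1/4) = 3/2.
route B: (4)·(1/4) + (4)·(1/2) + (-2)·(1/4) = 5/2.
route C: (-6)·(1/4) + (1)·(1/2) + (0)·(1/4) = -1.
route D: (4)·(1/4) + (-2)·(1/2) + (2)·(1/4) = 1/2.
The best pure response is route B with expected payoff 5/2.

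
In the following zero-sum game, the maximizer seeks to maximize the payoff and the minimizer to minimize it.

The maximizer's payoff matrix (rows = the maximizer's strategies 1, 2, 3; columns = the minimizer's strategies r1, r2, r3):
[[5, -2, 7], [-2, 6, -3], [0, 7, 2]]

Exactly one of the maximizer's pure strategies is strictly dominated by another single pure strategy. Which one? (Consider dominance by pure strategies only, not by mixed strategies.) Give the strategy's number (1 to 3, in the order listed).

2

Compare 2 with 3: 0 > -2, 7 > 6, 2 > -3.
So 3 strictly dominates 2 for the maximizer; 2 is strictly dominated.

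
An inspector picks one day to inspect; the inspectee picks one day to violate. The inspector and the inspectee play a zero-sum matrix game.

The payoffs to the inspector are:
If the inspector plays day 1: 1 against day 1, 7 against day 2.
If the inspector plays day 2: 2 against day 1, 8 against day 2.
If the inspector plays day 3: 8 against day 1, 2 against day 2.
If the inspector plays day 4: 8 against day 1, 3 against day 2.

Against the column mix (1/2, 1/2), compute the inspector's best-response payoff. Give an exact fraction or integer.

day 1: (1)·(1/2) + (7)·(1/2) = 4.
day 2: (2)·(1/2) + (8)·(1/2) = 5.
day 3: (8)·(1/2) + (2)·(1/2) = 5.
day 4: (8)·(1/2) + (3)·(1/2) = 11/2.
The best pure response is day 4 with expected payoff 11/2.

11/2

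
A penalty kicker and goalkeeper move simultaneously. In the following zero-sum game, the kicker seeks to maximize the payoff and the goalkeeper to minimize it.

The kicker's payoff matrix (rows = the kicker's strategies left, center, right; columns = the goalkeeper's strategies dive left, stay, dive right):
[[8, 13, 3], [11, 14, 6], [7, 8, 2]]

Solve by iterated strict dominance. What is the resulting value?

6

Row left is strictly dominated by row center (11>8, 14>13, 6>3); eliminate left.
Row right is strictly dominated by row center (11>7, 14>8, 6>2); eliminate right.
Column dive left is strictly dominated by dive right for the goalkeeper (6<11); eliminate dive left.
Column stay is strictly dominated by dive right for the goalkeeper (6<14); eliminate stay.
Only (center, dive right) remains, with payoff 6.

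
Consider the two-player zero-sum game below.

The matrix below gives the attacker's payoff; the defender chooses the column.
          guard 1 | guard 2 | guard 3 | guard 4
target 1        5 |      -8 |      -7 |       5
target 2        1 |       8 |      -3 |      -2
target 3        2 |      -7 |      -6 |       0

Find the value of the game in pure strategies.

Row minima: -8, -3, -7 → the attacker's maximin is -3.
Column maxima: 5, 8, -3, 5 → the defender's minimax is -3.
They coincide at (target 2, guard 3), so the value is -3.

-3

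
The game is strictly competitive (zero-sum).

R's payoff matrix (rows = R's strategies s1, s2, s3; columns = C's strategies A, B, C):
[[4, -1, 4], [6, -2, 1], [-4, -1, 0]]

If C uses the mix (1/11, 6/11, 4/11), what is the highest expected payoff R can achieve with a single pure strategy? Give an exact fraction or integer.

14/11

s1: (4)·(1/11) + (-1)·(6/11) + (4)·(4/11) = 14/11.
s2: (6)·(1/11) + (-2)·(6/11) + (1)·(4/11) = -2/11.
s3: (-4)·(1/11) + (-1)·(6/11) + (0)·(4/11) = -10/11.
The best pure response is s1 with expected payoff 14/11.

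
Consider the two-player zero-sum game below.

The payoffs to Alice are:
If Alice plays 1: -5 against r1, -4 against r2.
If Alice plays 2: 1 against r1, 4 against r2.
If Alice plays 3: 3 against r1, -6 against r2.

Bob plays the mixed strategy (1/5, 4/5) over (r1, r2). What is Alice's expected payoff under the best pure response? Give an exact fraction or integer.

17/5

1: (-5)·(1/5) + (-4)·(4/5) = -21/5.
2: (1)·(1/5) + (4)·(4/5) = 17/5.
3: (3)·(1/5) + (-6)·(4/5) = -21/5.
The best pure response is 2 with expected payoff 17/5.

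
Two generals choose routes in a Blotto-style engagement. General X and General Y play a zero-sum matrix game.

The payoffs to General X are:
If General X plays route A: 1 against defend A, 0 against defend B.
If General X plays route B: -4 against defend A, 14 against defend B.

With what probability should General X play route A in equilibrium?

18/19

Row minima are 0 and -4, so General X's maximin is 0; column maxima are 1 and 14, so General Y's minimax is 1. These differ, so the equilibrium is in mixed strategies.
Let General X play route A with probability p. General Y is indifferent when p − 4(1−p) = 14(1−p), giving p = 18/19.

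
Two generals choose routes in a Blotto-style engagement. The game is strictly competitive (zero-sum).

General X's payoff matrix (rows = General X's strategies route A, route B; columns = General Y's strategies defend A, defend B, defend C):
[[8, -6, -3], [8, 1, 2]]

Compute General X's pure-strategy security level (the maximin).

1

The worst-case payoff for each row is route A: -6, route B: 1.
The best of these is 1.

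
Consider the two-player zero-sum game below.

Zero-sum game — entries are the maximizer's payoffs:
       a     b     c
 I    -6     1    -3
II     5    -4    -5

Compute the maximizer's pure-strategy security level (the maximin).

The worst-case payoff for each row is I: -6, II: -5.
The best of these is -5.

-5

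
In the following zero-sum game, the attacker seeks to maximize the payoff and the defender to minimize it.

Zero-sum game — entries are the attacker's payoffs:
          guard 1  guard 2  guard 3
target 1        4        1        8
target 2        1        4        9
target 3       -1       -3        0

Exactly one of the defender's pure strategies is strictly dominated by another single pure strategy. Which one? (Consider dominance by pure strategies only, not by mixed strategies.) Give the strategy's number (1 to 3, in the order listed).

3

The defender prefers columns that give the attacker less. Compare guard 3 with guard 1: 4 < 8, 1 < 9, -1 < 0.
So guard 1 strictly dominates guard 3 for the defender; guard 3 is strictly dominated.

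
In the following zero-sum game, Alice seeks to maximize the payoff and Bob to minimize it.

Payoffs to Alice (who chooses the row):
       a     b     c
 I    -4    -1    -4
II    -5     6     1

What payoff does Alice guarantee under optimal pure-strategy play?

-4

Row minima: -4, -5 → Alice's maximin is -4.
Column maxima: -4, 6, 1 → Bob's minimax is -4.
They coincide at (I, a), so the value is -4.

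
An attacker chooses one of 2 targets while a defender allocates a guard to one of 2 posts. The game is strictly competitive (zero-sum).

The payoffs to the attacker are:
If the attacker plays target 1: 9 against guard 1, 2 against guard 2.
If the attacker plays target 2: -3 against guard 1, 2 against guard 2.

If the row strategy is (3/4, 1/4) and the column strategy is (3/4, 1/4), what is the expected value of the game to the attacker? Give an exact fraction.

5

Against (3/4, 1/4), each row's expected payoff is target 1: 29/4; target 2: -7/4.
Taking the (3/4, 1/4)-weighted average: (3/4)·(29/4) + (1/4)·(-7/4) = 5.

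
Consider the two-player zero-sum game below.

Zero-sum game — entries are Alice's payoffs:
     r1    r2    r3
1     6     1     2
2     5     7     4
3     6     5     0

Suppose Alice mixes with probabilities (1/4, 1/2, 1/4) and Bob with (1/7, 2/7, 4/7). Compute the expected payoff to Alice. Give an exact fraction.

Against (1/7, 2/7, 4/7), each row's expected payoff is 1: 16/7; 2: 5; 3: 16/7.
Taking the (1/4, 1/2, 1/4)-weighted average: (1/4)·(16/7) + (1/2)·(5) + (1/4)·(16/7) = 51/14.

51/14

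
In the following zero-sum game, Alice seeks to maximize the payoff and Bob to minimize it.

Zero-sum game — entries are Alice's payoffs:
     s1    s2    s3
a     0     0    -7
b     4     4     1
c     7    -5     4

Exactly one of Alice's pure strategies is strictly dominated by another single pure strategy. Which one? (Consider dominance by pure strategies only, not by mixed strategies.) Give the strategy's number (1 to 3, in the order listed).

Compare a with b: 4 > 0, 4 > 0, 1 > -7.
So b strictly dominates a for Alice; a is strictly dominated.

1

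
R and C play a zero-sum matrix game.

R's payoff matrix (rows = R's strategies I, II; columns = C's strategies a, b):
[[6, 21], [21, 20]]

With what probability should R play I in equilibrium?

Row minima are 6 and 20, so R's maximin is 20; column maxima are 21 and 21, so C's minimax is 21. These differ, so the equilibrium is in mixed strategies.
Let R play I with probability p. C is indifferent when 6p + 21(1−p) = 21p + 20(1−p), giving p = 1/16.

1/16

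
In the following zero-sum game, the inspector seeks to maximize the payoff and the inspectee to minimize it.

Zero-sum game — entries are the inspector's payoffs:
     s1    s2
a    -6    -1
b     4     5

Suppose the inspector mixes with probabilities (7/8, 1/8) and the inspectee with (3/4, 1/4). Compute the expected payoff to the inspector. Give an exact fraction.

Against (3/4, 1/4), each row's expected payoff is a: -19/4; b: 17/4.
Taking the (7/8, 1/8)-weighted average: (7/8)·(-19/4) + (1/8)·(17/4) = -29/8.

-29/8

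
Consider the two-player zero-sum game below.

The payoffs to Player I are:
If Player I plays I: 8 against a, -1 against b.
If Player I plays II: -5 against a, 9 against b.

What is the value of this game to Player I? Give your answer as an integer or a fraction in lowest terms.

67/23

Row minima are -1 and -5, so Player I's maximin is -1; column maxima are 8 and 9, so Player II's minimax is 8. These differ, so the equilibrium is in mixed strategies.
Let Player I play I with probability p. Player II is indifferent when 8p − 5(1−p) = −p + 9(1−p), giving p = 14/23.
Let Player II play a with probability q. Player I is indifferent when 8q − (1−q) = −5q + 9(1−q), giving q = 10/23.
The value is 8·(10/23) + (-1)·(13/23) = 67/23.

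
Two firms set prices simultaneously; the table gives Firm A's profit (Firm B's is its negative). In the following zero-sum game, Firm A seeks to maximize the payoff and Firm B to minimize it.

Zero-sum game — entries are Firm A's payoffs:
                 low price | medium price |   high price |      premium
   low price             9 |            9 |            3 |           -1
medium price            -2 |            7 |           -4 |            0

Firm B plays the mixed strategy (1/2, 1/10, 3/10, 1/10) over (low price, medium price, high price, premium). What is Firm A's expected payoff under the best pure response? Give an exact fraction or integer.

31/5

low price: (9)·(1/2) + (9)·(1/10) + (3)·(3/10) + (-1)·(1/10) = 31/5.
medium price: (-2)·(1/2) + (7)·(1/10) + (-4)·(3/10) + (0)·(1/10) = -3/2.
The best pure response is low price with expected payoff 31/5.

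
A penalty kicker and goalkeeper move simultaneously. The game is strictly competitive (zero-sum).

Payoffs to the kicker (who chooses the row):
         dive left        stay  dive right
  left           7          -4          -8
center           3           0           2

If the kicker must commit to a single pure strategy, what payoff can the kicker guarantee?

The worst-case payoff for each row is left: -8, center: 0.
The best of these is 0.

0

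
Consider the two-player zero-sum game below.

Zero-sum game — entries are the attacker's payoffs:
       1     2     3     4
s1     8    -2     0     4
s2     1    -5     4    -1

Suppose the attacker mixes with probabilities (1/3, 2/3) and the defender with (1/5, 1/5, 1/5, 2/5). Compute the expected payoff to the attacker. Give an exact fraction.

2/3

Against (1/5, 1/5, 1/5, 2/5), each row's expected payoff is s1: 14/5; s2: -2/5.
Taking the (1/3, 2/3)-weighted average: (1/3)·(14/5) + (2/3)·(-2/5) = 2/3.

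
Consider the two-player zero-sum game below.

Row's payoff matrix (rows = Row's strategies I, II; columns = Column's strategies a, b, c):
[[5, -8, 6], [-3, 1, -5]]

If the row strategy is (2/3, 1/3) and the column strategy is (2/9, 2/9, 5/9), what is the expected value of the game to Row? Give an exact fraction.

Against (2/9, 2/9, 5/9), each row's expected payoff is I: 8/3; II: -29/9.
Taking the (2/3, 1/3)-weighted average: (2/3)·(8/3) + (1/3)·(-29/9) = 19/27.

19/27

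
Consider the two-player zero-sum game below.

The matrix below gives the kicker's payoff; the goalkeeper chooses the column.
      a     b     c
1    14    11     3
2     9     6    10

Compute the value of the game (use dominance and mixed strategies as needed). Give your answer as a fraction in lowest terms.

23/3

Column a is strictly dominated by b for the goalkeeper (it gives the kicker more in every row).
The remaining 2×2 game on (1, 2) × (b, c) has no saddle point. Let the kicker play 1 with probability p; indifference gives 11p + 6(1−p) = 3p + 10(1−p), so p = 1/3.
Similarly the goalkeeper's optimal q on b is 7/12, and the value is 11·(7/12) + (3)·(5/12) = 23/3.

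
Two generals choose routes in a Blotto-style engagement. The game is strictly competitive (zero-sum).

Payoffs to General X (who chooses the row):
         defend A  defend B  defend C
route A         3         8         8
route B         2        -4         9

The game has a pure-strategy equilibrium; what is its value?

3

Row minima: 3, -4 → General X's maximin is 3.
Column maxima: 3, 8, 9 → General Y's minimax is 3.
They coincide at (route A, defend A), so the value is 3.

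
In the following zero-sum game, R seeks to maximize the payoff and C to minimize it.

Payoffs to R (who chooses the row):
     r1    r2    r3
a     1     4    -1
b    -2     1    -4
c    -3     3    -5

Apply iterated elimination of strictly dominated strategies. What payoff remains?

-1

Column r2 is strictly dominated by r1 for C (1<4, -2<1, -3<3); eliminate r2.
Column r1 is strictly dominated by r3 for C (-1<1, -4<-2, -5<-3); eliminate r1.
Row b is strictly dominated by row a (-1>-4); eliminate b.
Row c is strictly dominated by row a (-1>-5); eliminate c.
Only (a, r3) remains, with payoff -1.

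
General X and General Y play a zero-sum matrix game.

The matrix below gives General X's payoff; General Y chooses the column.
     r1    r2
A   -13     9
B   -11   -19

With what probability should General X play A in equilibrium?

Row minima are -13 and -19, so General X's maximin is -13; column maxima are -11 and 9, so General Y's minimax is -11. These differ, so the equilibrium is in mixed strategies.
Let General X play A with probability p. General Y is indifferent when −13p − 11(1−p) = 9p − 19(1−p), giving p = 4/15.

4/15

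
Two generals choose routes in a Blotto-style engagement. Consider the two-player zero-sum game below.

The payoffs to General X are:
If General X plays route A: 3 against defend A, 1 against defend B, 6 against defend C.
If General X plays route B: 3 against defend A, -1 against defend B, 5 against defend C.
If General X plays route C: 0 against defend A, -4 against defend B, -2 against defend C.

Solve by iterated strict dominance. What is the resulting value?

Column defend C is strictly dominated by defend B for General Y (1<6, -1<5, -4<-2); eliminate defend C.
Row route C is strictly dominated by row route A (3>0, 1>-4); eliminate route C.
Column defend A is strictly dominated by defend B for General Y (1<3, -1<3); eliminate defend A.
Row route B is strictly dominated by row route A (1>-1); eliminate route B.
Only (route A, defend B) remains, with payoff 1.

1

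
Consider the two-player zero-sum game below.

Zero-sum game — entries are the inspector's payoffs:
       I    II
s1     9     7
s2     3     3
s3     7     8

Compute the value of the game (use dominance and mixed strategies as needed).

Row s2 is strictly dominated by row s3, so the inspector never plays it.
The remaining 2×2 game on (s1, s3) × (I, II) has no saddle point. Let the inspector play s1 with probability p; indifference gives 9p + 7(1−p) = 7p + 8(1−p), so p = 1/3.
Similarly the inspectee's optimal q on I is 1/3, and the value is 9·(1/3) + (7)·(2/3) = 23/3.

23/3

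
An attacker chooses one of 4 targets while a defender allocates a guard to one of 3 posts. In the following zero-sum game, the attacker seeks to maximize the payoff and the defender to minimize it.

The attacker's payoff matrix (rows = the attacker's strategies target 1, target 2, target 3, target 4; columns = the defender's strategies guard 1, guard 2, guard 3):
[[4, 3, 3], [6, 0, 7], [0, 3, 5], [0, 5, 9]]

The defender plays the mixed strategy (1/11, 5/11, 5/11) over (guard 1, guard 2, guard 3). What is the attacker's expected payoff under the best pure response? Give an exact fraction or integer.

target 1: (4)·(1/11) + (3)·(5/11) + (3)·(5/11) = 34/11.
target 2: (6)·(1/11) + (0)·(5/11) + (7)·(5/11) = 41/11.
target 3: (0)·(1/11) + (3)·(5/11) + (5)·(5/11) = 40/11.
target 4: (0)·(1/11) + (5)·(5/11) + (9)·(5/11) = 70/11.
The best pure response is target 4 with expected payoff 70/11.

70/11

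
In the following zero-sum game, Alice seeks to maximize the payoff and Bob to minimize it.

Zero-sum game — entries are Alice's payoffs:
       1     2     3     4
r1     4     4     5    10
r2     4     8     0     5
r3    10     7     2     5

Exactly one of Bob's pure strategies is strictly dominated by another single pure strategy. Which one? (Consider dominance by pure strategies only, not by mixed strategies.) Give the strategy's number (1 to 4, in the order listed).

Bob prefers columns that give Alice less. Compare 4 with 3: 5 < 10, 0 < 5, 2 < 5.
So 3 strictly dominates 4 for Bob; 4 is strictly dominated.

4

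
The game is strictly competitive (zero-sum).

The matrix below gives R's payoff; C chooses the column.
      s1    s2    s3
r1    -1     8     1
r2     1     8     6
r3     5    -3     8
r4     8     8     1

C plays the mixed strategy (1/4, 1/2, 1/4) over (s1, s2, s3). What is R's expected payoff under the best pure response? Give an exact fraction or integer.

r1: (-1)·(1/4) + (8)·(1/2) + (1)·(1/4) = 4.
r2: (1)·(1/4) + (8)·(1/2) + (6)·(1/4) = 23/4.
r3: (5)·(1/4) + (-3)·(1/2) + (8)·(1/4) = 7/4.
r4: (8)·(1/4) + (8)·(1/2) + (1)·(1/4) = 25/4.
The best pure response is r4 with expected payoff 25/4.

25/4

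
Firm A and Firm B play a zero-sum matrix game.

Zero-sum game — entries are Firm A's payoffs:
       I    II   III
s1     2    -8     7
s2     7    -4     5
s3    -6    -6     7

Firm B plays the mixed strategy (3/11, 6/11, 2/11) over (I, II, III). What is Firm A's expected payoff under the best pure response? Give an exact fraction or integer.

7/11

s1: (2)·(3/11) + (-8)·(6/11) + (7)·(2/11) = -28/11.
s2: (7)·(3/11) + (-4)·(6/11) + (5)·(2/11) = 7/11.
s3: (-6)·(3/11) + (-6)·(6/11) + (7)·(2/11) = -40/11.
The best pure response is s2 with expected payoff 7/11.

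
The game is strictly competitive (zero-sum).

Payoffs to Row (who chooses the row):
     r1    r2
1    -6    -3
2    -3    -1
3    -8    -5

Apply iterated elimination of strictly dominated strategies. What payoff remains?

Column r2 is strictly dominated by r1 for Column (-6<-3, -3<-1, -8<-5); eliminate r2.
Row 3 is strictly dominated by row 1 (-6>-8); eliminate 3.
Row 1 is strictly dominated by row 2 (-3>-6); eliminate 1.
Only (2, r1) remains, with payoff -3.

-3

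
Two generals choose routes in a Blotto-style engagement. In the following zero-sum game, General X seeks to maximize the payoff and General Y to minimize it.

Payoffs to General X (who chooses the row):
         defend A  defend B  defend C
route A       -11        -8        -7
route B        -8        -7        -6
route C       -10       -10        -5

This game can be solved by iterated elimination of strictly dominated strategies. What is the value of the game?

-8

Column defend C is strictly dominated by defend A for General Y (-11<-7, -8<-6, -10<-5); eliminate defend C.
Row route C is strictly dominated by row route B (-8>-10, -7>-10); eliminate route C.
Row route A is strictly dominated by row route B (-8>-11, -7>-8); eliminate route A.
Column defend B is strictly dominated by defend A for General Y (-8<-7); eliminate defend B.
Only (route B, defend A) remains, with payoff -8.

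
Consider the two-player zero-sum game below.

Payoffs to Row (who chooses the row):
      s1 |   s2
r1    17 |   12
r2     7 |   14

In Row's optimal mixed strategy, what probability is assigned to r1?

7/12

Row minima are 12 and 7, so Row's maximin is 12; column maxima are 17 and 14, so Column's minimax is 14. These differ, so the equilibrium is in mixed strategies.
Let Row play r1 with probability p. Column is indifferent when 17p + 7(1−p) = 12p + 14(1−p), giving p = 7/12.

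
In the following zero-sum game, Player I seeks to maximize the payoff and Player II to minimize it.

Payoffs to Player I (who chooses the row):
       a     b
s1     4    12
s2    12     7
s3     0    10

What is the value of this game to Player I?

116/13

Row s3 is strictly dominated by row s1, so Player I never plays it.
The remaining 2×2 game on (s1, s2) × (a, b) has no saddle point. Let Player I play s1 with probability p; indifference gives 4p + 12(1−p) = 12p + 7(1−p), so p = 5/13.
Similarly Player II's optimal q on a is 5/13, and the value is 4·(5/13) + (12)·(8/13) = 116/13.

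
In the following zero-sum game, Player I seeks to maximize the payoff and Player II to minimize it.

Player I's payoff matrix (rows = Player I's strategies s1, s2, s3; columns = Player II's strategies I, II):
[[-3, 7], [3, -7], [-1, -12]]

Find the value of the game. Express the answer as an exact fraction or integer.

0

Row s3 is strictly dominated by row s2, so Player I never plays it.
The remaining 2×2 game on (s1, s2) × (I, II) has no saddle point. Let Player I play s1 with probability p; indifference gives −3p + 3(1−p) = 7p − 7(1−p), so p = 1/2.
Similarly Player II's optimal q on I is 7/10, and the value is -3·(7/10) + (7)·(3/10) = 0.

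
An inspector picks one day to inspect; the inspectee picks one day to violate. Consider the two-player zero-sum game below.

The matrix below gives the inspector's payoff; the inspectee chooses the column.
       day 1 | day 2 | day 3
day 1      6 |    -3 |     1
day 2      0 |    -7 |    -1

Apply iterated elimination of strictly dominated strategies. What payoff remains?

-3

Row day 2 is strictly dominated by row day 1 (6>0, -3>-7, 1>-1); eliminate day 2.
Column day 3 is strictly dominated by day 2 for the inspectee (-3<1); eliminate day 3.
Column day 1 is strictly dominated by day 2 for the inspectee (-3<6); eliminate day 1.
Only (day 1, day 2) remains, with payoff -3.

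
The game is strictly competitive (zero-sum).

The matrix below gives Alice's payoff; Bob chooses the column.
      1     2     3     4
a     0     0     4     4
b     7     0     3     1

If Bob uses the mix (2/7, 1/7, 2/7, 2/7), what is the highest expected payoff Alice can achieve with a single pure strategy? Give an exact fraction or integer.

a: (0)·(2/7) + (0)·(1/7) + (4)·(2/7) + (4)·(2/7) = 16/7.
b: (7)·(2/7) + (0)·(1/7) + (3)·(2/7) + (1)·(2/7) = 22/7.
The best pure response is b with expected payoff 22/7.

22/7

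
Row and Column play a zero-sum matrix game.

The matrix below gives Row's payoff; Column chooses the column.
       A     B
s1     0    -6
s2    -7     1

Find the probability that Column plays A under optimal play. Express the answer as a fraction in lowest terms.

1/2

Row minima are -6 and -7, so Row's maximin is -6; column maxima are 0 and 1, so Column's minimax is 0. These differ, so the equilibrium is in mixed strategies.
Let Column play A with probability q. Row is indifferent when −6(1−q) = −7q + (1−q), giving q = 1/2.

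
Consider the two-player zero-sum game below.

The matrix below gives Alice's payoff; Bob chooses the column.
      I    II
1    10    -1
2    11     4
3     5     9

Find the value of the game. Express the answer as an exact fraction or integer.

79/11

Row 1 is strictly dominated by row 2, so Alice never plays it.
The remaining 2×2 game on (2, 3) × (I, II) has no saddle point. Let Alice play 2 with probability p; indifference gives 11p + 5(1−p) = 4p + 9(1−p), so p = 4/11.
Similarly Bob's optimal q on I is 5/11, and the value is 11·(5/11) + (4)·(6/11) = 79/11.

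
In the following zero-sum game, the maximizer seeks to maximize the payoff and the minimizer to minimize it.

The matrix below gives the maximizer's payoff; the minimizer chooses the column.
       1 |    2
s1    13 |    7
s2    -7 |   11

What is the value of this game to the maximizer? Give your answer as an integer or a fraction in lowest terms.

Row minima are 7 and -7, so the maximizer's maximin is 7; column maxima are 13 and 11, so the minimizer's minimax is 11. These differ, so the equilibrium is in mixed strategies.
Let the maximizer play s1 with probability p. The minimizer is indifferent when 13p − 7(1−p) = 7p + 11(1−p), giving p = 3/4.
Let the minimizer play 1 with probability q. The maximizer is indifferent when 13q + 7(1−q) = −7q + 11(1−q), giving q = 1/6.
The value is 13·(1/6) + (7)·(5/6) = 8.

8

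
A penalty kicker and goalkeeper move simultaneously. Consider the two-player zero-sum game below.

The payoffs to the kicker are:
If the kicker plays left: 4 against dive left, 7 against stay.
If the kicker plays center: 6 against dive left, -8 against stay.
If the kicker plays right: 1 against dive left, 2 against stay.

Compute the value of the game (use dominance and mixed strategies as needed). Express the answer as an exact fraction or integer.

74/17

Row right is strictly dominated by row left, so the kicker never plays it.
The remaining 2×2 game on (left, center) × (dive left, stay) has no saddle point. Let the kicker play left with probability p; indifference gives 4p + 6(1−p) = 7p − 8(1−p), so p = 14/17.
Similarly the goalkeeper's optimal q on dive left is 15/17, and the value is 4·(15/17) + (7)·(2/17) = 74/17.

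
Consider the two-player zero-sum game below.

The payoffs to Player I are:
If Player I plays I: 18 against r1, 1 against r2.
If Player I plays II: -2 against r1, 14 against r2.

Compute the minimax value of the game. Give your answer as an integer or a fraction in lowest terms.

254/33

Row minima are 1 and -2, so Player I's maximin is 1; column maxima are 18 and 14, so Player II's minimax is 14. These differ, so the equilibrium is in mixed strategies.
Let Player I play I with probability p. Player II is indifferent when 18p − 2(1−p) = p + 14(1−p), giving p = 16/33.
Let Player II play r1 with probability q. Player I is indifferent when 18q + (1−q) = −2q + 14(1−q), giving q = 13/33.
The value is 18·(13/33) + (1)·(20/33) = 254/33.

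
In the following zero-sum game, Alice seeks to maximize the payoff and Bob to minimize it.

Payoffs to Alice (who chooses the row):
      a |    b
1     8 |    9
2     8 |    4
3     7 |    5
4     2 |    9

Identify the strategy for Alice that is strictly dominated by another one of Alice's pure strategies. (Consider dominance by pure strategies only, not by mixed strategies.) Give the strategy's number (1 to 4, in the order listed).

Compare 3 with 1: 8 > 7, 9 > 5.
So 1 strictly dominates 3 for Alice; 3 is strictly dominated.

3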